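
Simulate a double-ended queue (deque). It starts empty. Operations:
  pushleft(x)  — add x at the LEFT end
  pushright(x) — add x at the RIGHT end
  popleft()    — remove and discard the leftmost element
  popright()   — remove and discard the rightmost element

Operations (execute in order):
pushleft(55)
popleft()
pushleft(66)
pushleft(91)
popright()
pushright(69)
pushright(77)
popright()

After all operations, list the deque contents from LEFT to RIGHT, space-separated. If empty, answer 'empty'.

pushleft(55): [55]
popleft(): []
pushleft(66): [66]
pushleft(91): [91, 66]
popright(): [91]
pushright(69): [91, 69]
pushright(77): [91, 69, 77]
popright(): [91, 69]

Answer: 91 69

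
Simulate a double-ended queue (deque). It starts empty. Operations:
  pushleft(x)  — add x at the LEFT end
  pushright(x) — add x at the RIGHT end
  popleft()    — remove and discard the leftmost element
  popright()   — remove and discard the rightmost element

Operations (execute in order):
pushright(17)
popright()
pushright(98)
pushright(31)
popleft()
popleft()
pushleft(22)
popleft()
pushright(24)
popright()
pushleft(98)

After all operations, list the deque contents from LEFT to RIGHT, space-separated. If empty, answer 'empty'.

Answer: 98

Derivation:
pushright(17): [17]
popright(): []
pushright(98): [98]
pushright(31): [98, 31]
popleft(): [31]
popleft(): []
pushleft(22): [22]
popleft(): []
pushright(24): [24]
popright(): []
pushleft(98): [98]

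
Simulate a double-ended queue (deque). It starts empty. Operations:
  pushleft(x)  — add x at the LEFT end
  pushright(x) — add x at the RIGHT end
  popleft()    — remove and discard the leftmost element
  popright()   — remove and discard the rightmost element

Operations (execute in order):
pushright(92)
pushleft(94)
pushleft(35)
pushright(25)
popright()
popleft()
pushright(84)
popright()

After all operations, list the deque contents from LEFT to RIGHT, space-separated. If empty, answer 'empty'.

pushright(92): [92]
pushleft(94): [94, 92]
pushleft(35): [35, 94, 92]
pushright(25): [35, 94, 92, 25]
popright(): [35, 94, 92]
popleft(): [94, 92]
pushright(84): [94, 92, 84]
popright(): [94, 92]

Answer: 94 92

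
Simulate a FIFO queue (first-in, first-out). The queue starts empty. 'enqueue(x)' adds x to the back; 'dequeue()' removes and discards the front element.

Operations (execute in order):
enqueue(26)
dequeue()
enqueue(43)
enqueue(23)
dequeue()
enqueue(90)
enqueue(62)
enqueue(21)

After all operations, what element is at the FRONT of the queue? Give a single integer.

Answer: 23

Derivation:
enqueue(26): queue = [26]
dequeue(): queue = []
enqueue(43): queue = [43]
enqueue(23): queue = [43, 23]
dequeue(): queue = [23]
enqueue(90): queue = [23, 90]
enqueue(62): queue = [23, 90, 62]
enqueue(21): queue = [23, 90, 62, 21]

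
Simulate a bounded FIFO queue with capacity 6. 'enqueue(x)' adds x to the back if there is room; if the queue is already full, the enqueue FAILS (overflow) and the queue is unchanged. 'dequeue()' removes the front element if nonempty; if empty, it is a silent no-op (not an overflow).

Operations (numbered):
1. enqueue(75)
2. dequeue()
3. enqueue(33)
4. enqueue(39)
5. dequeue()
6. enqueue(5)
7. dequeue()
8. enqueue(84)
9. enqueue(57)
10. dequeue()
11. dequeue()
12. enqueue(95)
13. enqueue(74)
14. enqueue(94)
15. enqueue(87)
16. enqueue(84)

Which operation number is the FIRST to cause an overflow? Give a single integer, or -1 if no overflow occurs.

Answer: -1

Derivation:
1. enqueue(75): size=1
2. dequeue(): size=0
3. enqueue(33): size=1
4. enqueue(39): size=2
5. dequeue(): size=1
6. enqueue(5): size=2
7. dequeue(): size=1
8. enqueue(84): size=2
9. enqueue(57): size=3
10. dequeue(): size=2
11. dequeue(): size=1
12. enqueue(95): size=2
13. enqueue(74): size=3
14. enqueue(94): size=4
15. enqueue(87): size=5
16. enqueue(84): size=6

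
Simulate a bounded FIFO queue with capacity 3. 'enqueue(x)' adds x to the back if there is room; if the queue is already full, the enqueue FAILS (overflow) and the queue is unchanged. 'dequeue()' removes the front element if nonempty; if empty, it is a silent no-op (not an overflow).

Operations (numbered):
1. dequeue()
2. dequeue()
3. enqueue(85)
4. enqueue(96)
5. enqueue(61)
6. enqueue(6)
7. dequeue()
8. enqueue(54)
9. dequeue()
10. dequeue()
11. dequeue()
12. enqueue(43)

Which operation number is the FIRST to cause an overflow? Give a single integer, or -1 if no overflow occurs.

1. dequeue(): empty, no-op, size=0
2. dequeue(): empty, no-op, size=0
3. enqueue(85): size=1
4. enqueue(96): size=2
5. enqueue(61): size=3
6. enqueue(6): size=3=cap → OVERFLOW (fail)
7. dequeue(): size=2
8. enqueue(54): size=3
9. dequeue(): size=2
10. dequeue(): size=1
11. dequeue(): size=0
12. enqueue(43): size=1

Answer: 6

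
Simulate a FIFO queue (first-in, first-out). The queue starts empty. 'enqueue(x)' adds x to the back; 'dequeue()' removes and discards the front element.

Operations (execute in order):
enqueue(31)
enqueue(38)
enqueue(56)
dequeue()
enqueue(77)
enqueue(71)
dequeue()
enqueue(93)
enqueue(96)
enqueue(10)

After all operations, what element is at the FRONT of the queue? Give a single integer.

enqueue(31): queue = [31]
enqueue(38): queue = [31, 38]
enqueue(56): queue = [31, 38, 56]
dequeue(): queue = [38, 56]
enqueue(77): queue = [38, 56, 77]
enqueue(71): queue = [38, 56, 77, 71]
dequeue(): queue = [56, 77, 71]
enqueue(93): queue = [56, 77, 71, 93]
enqueue(96): queue = [56, 77, 71, 93, 96]
enqueue(10): queue = [56, 77, 71, 93, 96, 10]

Answer: 56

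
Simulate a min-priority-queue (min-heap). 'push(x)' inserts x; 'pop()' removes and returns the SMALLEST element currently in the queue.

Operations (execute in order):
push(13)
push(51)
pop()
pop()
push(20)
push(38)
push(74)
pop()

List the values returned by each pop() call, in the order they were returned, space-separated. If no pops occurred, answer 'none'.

push(13): heap contents = [13]
push(51): heap contents = [13, 51]
pop() → 13: heap contents = [51]
pop() → 51: heap contents = []
push(20): heap contents = [20]
push(38): heap contents = [20, 38]
push(74): heap contents = [20, 38, 74]
pop() → 20: heap contents = [38, 74]

Answer: 13 51 20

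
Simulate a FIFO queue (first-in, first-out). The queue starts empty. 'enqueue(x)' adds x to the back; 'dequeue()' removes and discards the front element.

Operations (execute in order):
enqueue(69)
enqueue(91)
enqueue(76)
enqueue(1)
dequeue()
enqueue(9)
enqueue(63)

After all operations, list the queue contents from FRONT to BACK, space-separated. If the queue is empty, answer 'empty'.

enqueue(69): [69]
enqueue(91): [69, 91]
enqueue(76): [69, 91, 76]
enqueue(1): [69, 91, 76, 1]
dequeue(): [91, 76, 1]
enqueue(9): [91, 76, 1, 9]
enqueue(63): [91, 76, 1, 9, 63]

Answer: 91 76 1 9 63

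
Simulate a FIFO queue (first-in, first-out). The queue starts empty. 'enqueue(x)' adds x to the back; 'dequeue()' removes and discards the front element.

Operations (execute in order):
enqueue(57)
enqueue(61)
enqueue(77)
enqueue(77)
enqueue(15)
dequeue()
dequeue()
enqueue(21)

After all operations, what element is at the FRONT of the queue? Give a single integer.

enqueue(57): queue = [57]
enqueue(61): queue = [57, 61]
enqueue(77): queue = [57, 61, 77]
enqueue(77): queue = [57, 61, 77, 77]
enqueue(15): queue = [57, 61, 77, 77, 15]
dequeue(): queue = [61, 77, 77, 15]
dequeue(): queue = [77, 77, 15]
enqueue(21): queue = [77, 77, 15, 21]

Answer: 77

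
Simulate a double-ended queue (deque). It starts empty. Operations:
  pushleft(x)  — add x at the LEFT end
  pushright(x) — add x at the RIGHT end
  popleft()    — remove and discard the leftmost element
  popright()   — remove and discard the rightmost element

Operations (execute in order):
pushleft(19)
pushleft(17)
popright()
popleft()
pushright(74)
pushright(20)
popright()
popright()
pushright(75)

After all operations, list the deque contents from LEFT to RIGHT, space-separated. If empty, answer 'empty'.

pushleft(19): [19]
pushleft(17): [17, 19]
popright(): [17]
popleft(): []
pushright(74): [74]
pushright(20): [74, 20]
popright(): [74]
popright(): []
pushright(75): [75]

Answer: 75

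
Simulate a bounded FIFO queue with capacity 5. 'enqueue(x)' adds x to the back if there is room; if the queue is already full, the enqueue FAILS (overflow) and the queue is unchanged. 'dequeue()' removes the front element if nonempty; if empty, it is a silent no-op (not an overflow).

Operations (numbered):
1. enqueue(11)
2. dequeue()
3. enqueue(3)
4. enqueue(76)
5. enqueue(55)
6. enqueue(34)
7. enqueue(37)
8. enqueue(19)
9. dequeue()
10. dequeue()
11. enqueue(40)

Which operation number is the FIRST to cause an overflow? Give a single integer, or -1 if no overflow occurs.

1. enqueue(11): size=1
2. dequeue(): size=0
3. enqueue(3): size=1
4. enqueue(76): size=2
5. enqueue(55): size=3
6. enqueue(34): size=4
7. enqueue(37): size=5
8. enqueue(19): size=5=cap → OVERFLOW (fail)
9. dequeue(): size=4
10. dequeue(): size=3
11. enqueue(40): size=4

Answer: 8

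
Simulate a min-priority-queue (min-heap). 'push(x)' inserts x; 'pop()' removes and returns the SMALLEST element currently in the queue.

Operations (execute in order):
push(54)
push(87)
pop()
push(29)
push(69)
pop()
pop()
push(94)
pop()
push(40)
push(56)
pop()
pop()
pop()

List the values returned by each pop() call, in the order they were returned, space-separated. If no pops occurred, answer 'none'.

push(54): heap contents = [54]
push(87): heap contents = [54, 87]
pop() → 54: heap contents = [87]
push(29): heap contents = [29, 87]
push(69): heap contents = [29, 69, 87]
pop() → 29: heap contents = [69, 87]
pop() → 69: heap contents = [87]
push(94): heap contents = [87, 94]
pop() → 87: heap contents = [94]
push(40): heap contents = [40, 94]
push(56): heap contents = [40, 56, 94]
pop() → 40: heap contents = [56, 94]
pop() → 56: heap contents = [94]
pop() → 94: heap contents = []

Answer: 54 29 69 87 40 56 94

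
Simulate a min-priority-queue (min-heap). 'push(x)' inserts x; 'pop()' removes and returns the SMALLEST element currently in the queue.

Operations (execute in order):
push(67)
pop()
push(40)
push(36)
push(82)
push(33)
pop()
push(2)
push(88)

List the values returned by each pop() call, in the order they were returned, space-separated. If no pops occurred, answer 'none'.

push(67): heap contents = [67]
pop() → 67: heap contents = []
push(40): heap contents = [40]
push(36): heap contents = [36, 40]
push(82): heap contents = [36, 40, 82]
push(33): heap contents = [33, 36, 40, 82]
pop() → 33: heap contents = [36, 40, 82]
push(2): heap contents = [2, 36, 40, 82]
push(88): heap contents = [2, 36, 40, 82, 88]

Answer: 67 33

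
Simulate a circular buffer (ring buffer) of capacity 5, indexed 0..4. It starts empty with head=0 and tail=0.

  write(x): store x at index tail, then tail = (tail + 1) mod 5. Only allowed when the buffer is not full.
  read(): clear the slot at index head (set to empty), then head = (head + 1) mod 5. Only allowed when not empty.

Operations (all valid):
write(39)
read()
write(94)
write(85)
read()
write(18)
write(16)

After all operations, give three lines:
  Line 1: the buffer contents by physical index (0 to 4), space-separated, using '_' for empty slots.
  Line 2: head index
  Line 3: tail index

write(39): buf=[39 _ _ _ _], head=0, tail=1, size=1
read(): buf=[_ _ _ _ _], head=1, tail=1, size=0
write(94): buf=[_ 94 _ _ _], head=1, tail=2, size=1
write(85): buf=[_ 94 85 _ _], head=1, tail=3, size=2
read(): buf=[_ _ 85 _ _], head=2, tail=3, size=1
write(18): buf=[_ _ 85 18 _], head=2, tail=4, size=2
write(16): buf=[_ _ 85 18 16], head=2, tail=0, size=3

Answer: _ _ 85 18 16
2
0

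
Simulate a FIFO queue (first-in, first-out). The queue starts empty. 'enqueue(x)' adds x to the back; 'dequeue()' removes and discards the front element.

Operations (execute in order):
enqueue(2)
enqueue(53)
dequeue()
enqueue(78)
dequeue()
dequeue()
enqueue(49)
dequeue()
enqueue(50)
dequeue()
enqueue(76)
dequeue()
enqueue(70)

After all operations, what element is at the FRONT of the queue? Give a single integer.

Answer: 70

Derivation:
enqueue(2): queue = [2]
enqueue(53): queue = [2, 53]
dequeue(): queue = [53]
enqueue(78): queue = [53, 78]
dequeue(): queue = [78]
dequeue(): queue = []
enqueue(49): queue = [49]
dequeue(): queue = []
enqueue(50): queue = [50]
dequeue(): queue = []
enqueue(76): queue = [76]
dequeue(): queue = []
enqueue(70): queue = [70]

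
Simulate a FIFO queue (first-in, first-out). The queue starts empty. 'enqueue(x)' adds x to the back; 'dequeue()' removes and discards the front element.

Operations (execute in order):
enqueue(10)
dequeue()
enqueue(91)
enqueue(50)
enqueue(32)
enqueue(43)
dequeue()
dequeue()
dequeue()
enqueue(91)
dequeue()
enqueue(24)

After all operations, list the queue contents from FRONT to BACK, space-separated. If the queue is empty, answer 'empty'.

Answer: 91 24

Derivation:
enqueue(10): [10]
dequeue(): []
enqueue(91): [91]
enqueue(50): [91, 50]
enqueue(32): [91, 50, 32]
enqueue(43): [91, 50, 32, 43]
dequeue(): [50, 32, 43]
dequeue(): [32, 43]
dequeue(): [43]
enqueue(91): [43, 91]
dequeue(): [91]
enqueue(24): [91, 24]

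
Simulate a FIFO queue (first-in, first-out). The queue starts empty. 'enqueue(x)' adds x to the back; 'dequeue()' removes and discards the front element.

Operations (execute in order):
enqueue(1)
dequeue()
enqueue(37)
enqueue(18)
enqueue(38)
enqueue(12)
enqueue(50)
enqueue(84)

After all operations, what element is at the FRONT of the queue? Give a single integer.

enqueue(1): queue = [1]
dequeue(): queue = []
enqueue(37): queue = [37]
enqueue(18): queue = [37, 18]
enqueue(38): queue = [37, 18, 38]
enqueue(12): queue = [37, 18, 38, 12]
enqueue(50): queue = [37, 18, 38, 12, 50]
enqueue(84): queue = [37, 18, 38, 12, 50, 84]

Answer: 37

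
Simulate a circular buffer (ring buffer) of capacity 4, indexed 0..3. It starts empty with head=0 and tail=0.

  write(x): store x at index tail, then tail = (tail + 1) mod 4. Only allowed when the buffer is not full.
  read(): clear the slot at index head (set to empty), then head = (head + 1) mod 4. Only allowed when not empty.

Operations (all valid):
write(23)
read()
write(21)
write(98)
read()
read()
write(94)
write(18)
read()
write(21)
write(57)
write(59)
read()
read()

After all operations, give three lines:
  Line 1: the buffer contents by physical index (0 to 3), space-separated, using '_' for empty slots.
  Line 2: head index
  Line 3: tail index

Answer: _ _ 57 59
2
0

Derivation:
write(23): buf=[23 _ _ _], head=0, tail=1, size=1
read(): buf=[_ _ _ _], head=1, tail=1, size=0
write(21): buf=[_ 21 _ _], head=1, tail=2, size=1
write(98): buf=[_ 21 98 _], head=1, tail=3, size=2
read(): buf=[_ _ 98 _], head=2, tail=3, size=1
read(): buf=[_ _ _ _], head=3, tail=3, size=0
write(94): buf=[_ _ _ 94], head=3, tail=0, size=1
write(18): buf=[18 _ _ 94], head=3, tail=1, size=2
read(): buf=[18 _ _ _], head=0, tail=1, size=1
write(21): buf=[18 21 _ _], head=0, tail=2, size=2
write(57): buf=[18 21 57 _], head=0, tail=3, size=3
write(59): buf=[18 21 57 59], head=0, tail=0, size=4
read(): buf=[_ 21 57 59], head=1, tail=0, size=3
read(): buf=[_ _ 57 59], head=2, tail=0, size=2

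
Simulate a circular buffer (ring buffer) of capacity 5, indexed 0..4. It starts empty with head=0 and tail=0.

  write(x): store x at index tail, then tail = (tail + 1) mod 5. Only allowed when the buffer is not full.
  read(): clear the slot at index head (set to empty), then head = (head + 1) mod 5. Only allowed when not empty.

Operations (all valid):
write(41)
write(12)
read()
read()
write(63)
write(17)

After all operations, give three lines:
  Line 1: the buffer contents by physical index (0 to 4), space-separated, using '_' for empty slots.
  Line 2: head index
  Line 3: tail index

write(41): buf=[41 _ _ _ _], head=0, tail=1, size=1
write(12): buf=[41 12 _ _ _], head=0, tail=2, size=2
read(): buf=[_ 12 _ _ _], head=1, tail=2, size=1
read(): buf=[_ _ _ _ _], head=2, tail=2, size=0
write(63): buf=[_ _ 63 _ _], head=2, tail=3, size=1
write(17): buf=[_ _ 63 17 _], head=2, tail=4, size=2

Answer: _ _ 63 17 _
2
4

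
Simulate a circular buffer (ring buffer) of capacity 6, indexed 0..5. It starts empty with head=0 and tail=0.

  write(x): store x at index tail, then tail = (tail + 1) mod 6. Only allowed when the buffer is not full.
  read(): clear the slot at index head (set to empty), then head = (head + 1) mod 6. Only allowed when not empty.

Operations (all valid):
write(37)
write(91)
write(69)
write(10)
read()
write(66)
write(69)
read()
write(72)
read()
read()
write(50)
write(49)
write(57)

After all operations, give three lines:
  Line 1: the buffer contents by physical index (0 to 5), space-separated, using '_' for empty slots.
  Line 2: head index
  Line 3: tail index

Answer: 72 50 49 57 66 69
4
4

Derivation:
write(37): buf=[37 _ _ _ _ _], head=0, tail=1, size=1
write(91): buf=[37 91 _ _ _ _], head=0, tail=2, size=2
write(69): buf=[37 91 69 _ _ _], head=0, tail=3, size=3
write(10): buf=[37 91 69 10 _ _], head=0, tail=4, size=4
read(): buf=[_ 91 69 10 _ _], head=1, tail=4, size=3
write(66): buf=[_ 91 69 10 66 _], head=1, tail=5, size=4
write(69): buf=[_ 91 69 10 66 69], head=1, tail=0, size=5
read(): buf=[_ _ 69 10 66 69], head=2, tail=0, size=4
write(72): buf=[72 _ 69 10 66 69], head=2, tail=1, size=5
read(): buf=[72 _ _ 10 66 69], head=3, tail=1, size=4
read(): buf=[72 _ _ _ 66 69], head=4, tail=1, size=3
write(50): buf=[72 50 _ _ 66 69], head=4, tail=2, size=4
write(49): buf=[72 50 49 _ 66 69], head=4, tail=3, size=5
write(57): buf=[72 50 49 57 66 69], head=4, tail=4, size=6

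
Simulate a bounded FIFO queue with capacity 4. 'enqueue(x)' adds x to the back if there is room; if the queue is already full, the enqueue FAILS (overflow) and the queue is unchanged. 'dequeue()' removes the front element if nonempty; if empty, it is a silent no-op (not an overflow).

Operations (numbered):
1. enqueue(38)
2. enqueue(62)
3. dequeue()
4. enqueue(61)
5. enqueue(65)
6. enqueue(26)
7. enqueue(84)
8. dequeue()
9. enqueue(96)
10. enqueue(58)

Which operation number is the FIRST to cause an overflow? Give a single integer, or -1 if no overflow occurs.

1. enqueue(38): size=1
2. enqueue(62): size=2
3. dequeue(): size=1
4. enqueue(61): size=2
5. enqueue(65): size=3
6. enqueue(26): size=4
7. enqueue(84): size=4=cap → OVERFLOW (fail)
8. dequeue(): size=3
9. enqueue(96): size=4
10. enqueue(58): size=4=cap → OVERFLOW (fail)

Answer: 7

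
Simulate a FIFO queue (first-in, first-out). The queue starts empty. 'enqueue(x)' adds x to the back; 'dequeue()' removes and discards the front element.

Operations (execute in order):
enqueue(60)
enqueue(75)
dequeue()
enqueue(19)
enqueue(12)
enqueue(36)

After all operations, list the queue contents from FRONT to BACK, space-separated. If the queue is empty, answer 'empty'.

Answer: 75 19 12 36

Derivation:
enqueue(60): [60]
enqueue(75): [60, 75]
dequeue(): [75]
enqueue(19): [75, 19]
enqueue(12): [75, 19, 12]
enqueue(36): [75, 19, 12, 36]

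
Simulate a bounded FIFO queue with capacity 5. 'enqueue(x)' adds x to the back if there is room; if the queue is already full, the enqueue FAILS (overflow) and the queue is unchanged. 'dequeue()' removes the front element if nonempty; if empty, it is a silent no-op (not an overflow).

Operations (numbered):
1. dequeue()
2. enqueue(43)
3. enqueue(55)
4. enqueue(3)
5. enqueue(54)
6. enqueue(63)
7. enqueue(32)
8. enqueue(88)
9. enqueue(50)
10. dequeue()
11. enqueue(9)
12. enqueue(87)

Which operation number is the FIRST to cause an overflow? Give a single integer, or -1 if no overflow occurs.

Answer: 7

Derivation:
1. dequeue(): empty, no-op, size=0
2. enqueue(43): size=1
3. enqueue(55): size=2
4. enqueue(3): size=3
5. enqueue(54): size=4
6. enqueue(63): size=5
7. enqueue(32): size=5=cap → OVERFLOW (fail)
8. enqueue(88): size=5=cap → OVERFLOW (fail)
9. enqueue(50): size=5=cap → OVERFLOW (fail)
10. dequeue(): size=4
11. enqueue(9): size=5
12. enqueue(87): size=5=cap → OVERFLOW (fail)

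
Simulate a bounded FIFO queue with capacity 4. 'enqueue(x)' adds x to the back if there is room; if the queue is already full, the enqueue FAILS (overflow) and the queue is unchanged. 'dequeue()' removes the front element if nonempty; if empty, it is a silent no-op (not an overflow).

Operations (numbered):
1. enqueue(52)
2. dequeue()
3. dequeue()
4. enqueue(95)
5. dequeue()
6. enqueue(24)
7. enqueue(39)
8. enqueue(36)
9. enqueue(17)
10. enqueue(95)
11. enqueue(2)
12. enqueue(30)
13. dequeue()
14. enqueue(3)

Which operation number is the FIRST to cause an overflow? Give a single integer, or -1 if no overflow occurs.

1. enqueue(52): size=1
2. dequeue(): size=0
3. dequeue(): empty, no-op, size=0
4. enqueue(95): size=1
5. dequeue(): size=0
6. enqueue(24): size=1
7. enqueue(39): size=2
8. enqueue(36): size=3
9. enqueue(17): size=4
10. enqueue(95): size=4=cap → OVERFLOW (fail)
11. enqueue(2): size=4=cap → OVERFLOW (fail)
12. enqueue(30): size=4=cap → OVERFLOW (fail)
13. dequeue(): size=3
14. enqueue(3): size=4

Answer: 10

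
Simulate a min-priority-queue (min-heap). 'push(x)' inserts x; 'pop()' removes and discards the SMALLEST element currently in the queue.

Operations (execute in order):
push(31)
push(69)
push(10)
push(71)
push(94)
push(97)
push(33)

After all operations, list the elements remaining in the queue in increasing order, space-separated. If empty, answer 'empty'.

push(31): heap contents = [31]
push(69): heap contents = [31, 69]
push(10): heap contents = [10, 31, 69]
push(71): heap contents = [10, 31, 69, 71]
push(94): heap contents = [10, 31, 69, 71, 94]
push(97): heap contents = [10, 31, 69, 71, 94, 97]
push(33): heap contents = [10, 31, 33, 69, 71, 94, 97]

Answer: 10 31 33 69 71 94 97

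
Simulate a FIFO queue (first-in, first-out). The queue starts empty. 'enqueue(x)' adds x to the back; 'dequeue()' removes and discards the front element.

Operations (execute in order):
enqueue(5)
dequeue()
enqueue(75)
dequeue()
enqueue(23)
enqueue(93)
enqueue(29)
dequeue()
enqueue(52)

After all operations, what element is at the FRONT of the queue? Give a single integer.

Answer: 93

Derivation:
enqueue(5): queue = [5]
dequeue(): queue = []
enqueue(75): queue = [75]
dequeue(): queue = []
enqueue(23): queue = [23]
enqueue(93): queue = [23, 93]
enqueue(29): queue = [23, 93, 29]
dequeue(): queue = [93, 29]
enqueue(52): queue = [93, 29, 52]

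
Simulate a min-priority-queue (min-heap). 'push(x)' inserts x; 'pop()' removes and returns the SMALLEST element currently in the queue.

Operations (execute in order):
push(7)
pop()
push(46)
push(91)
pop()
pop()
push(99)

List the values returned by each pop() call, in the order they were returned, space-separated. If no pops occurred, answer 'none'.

Answer: 7 46 91

Derivation:
push(7): heap contents = [7]
pop() → 7: heap contents = []
push(46): heap contents = [46]
push(91): heap contents = [46, 91]
pop() → 46: heap contents = [91]
pop() → 91: heap contents = []
push(99): heap contents = [99]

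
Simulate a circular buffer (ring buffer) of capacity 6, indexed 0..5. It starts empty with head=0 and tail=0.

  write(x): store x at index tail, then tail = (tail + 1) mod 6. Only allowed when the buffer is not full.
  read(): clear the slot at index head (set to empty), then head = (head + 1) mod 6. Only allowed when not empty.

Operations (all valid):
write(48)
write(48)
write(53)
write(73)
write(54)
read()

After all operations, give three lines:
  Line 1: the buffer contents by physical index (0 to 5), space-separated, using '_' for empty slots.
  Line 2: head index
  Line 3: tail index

write(48): buf=[48 _ _ _ _ _], head=0, tail=1, size=1
write(48): buf=[48 48 _ _ _ _], head=0, tail=2, size=2
write(53): buf=[48 48 53 _ _ _], head=0, tail=3, size=3
write(73): buf=[48 48 53 73 _ _], head=0, tail=4, size=4
write(54): buf=[48 48 53 73 54 _], head=0, tail=5, size=5
read(): buf=[_ 48 53 73 54 _], head=1, tail=5, size=4

Answer: _ 48 53 73 54 _
1
5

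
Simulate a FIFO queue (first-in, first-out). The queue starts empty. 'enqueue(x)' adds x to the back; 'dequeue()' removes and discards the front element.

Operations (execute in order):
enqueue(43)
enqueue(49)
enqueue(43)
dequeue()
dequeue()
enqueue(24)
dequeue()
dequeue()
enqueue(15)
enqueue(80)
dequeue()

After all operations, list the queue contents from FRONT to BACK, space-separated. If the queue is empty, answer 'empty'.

enqueue(43): [43]
enqueue(49): [43, 49]
enqueue(43): [43, 49, 43]
dequeue(): [49, 43]
dequeue(): [43]
enqueue(24): [43, 24]
dequeue(): [24]
dequeue(): []
enqueue(15): [15]
enqueue(80): [15, 80]
dequeue(): [80]

Answer: 80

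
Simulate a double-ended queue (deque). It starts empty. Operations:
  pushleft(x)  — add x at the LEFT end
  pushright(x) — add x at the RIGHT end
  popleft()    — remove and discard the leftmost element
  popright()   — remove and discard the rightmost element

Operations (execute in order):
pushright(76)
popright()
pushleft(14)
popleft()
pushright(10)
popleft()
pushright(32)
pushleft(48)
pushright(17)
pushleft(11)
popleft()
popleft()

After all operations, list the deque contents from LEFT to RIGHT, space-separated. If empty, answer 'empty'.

pushright(76): [76]
popright(): []
pushleft(14): [14]
popleft(): []
pushright(10): [10]
popleft(): []
pushright(32): [32]
pushleft(48): [48, 32]
pushright(17): [48, 32, 17]
pushleft(11): [11, 48, 32, 17]
popleft(): [48, 32, 17]
popleft(): [32, 17]

Answer: 32 17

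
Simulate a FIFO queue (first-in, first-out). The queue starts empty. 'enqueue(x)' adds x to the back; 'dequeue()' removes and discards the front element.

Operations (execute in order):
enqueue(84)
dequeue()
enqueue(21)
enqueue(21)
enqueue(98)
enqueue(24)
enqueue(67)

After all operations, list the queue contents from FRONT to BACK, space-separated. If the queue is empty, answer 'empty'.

enqueue(84): [84]
dequeue(): []
enqueue(21): [21]
enqueue(21): [21, 21]
enqueue(98): [21, 21, 98]
enqueue(24): [21, 21, 98, 24]
enqueue(67): [21, 21, 98, 24, 67]

Answer: 21 21 98 24 67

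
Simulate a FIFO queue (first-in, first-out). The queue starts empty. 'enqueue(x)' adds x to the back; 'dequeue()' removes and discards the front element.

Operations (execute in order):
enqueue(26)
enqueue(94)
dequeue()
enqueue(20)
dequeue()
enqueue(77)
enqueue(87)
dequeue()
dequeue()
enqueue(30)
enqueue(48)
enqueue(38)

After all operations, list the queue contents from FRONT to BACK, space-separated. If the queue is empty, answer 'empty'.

Answer: 87 30 48 38

Derivation:
enqueue(26): [26]
enqueue(94): [26, 94]
dequeue(): [94]
enqueue(20): [94, 20]
dequeue(): [20]
enqueue(77): [20, 77]
enqueue(87): [20, 77, 87]
dequeue(): [77, 87]
dequeue(): [87]
enqueue(30): [87, 30]
enqueue(48): [87, 30, 48]
enqueue(38): [87, 30, 48, 38]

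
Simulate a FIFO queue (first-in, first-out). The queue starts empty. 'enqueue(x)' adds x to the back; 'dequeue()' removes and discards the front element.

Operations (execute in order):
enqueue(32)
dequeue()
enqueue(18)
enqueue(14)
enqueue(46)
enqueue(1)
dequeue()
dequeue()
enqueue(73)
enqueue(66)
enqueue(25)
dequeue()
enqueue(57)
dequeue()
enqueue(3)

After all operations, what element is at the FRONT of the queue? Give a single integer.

enqueue(32): queue = [32]
dequeue(): queue = []
enqueue(18): queue = [18]
enqueue(14): queue = [18, 14]
enqueue(46): queue = [18, 14, 46]
enqueue(1): queue = [18, 14, 46, 1]
dequeue(): queue = [14, 46, 1]
dequeue(): queue = [46, 1]
enqueue(73): queue = [46, 1, 73]
enqueue(66): queue = [46, 1, 73, 66]
enqueue(25): queue = [46, 1, 73, 66, 25]
dequeue(): queue = [1, 73, 66, 25]
enqueue(57): queue = [1, 73, 66, 25, 57]
dequeue(): queue = [73, 66, 25, 57]
enqueue(3): queue = [73, 66, 25, 57, 3]

Answer: 73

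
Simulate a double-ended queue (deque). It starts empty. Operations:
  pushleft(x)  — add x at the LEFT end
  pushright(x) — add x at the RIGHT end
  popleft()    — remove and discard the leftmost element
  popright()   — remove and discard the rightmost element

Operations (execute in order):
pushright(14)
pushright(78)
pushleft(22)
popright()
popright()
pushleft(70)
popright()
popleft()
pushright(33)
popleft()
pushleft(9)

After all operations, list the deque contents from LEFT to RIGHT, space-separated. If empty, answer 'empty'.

Answer: 9

Derivation:
pushright(14): [14]
pushright(78): [14, 78]
pushleft(22): [22, 14, 78]
popright(): [22, 14]
popright(): [22]
pushleft(70): [70, 22]
popright(): [70]
popleft(): []
pushright(33): [33]
popleft(): []
pushleft(9): [9]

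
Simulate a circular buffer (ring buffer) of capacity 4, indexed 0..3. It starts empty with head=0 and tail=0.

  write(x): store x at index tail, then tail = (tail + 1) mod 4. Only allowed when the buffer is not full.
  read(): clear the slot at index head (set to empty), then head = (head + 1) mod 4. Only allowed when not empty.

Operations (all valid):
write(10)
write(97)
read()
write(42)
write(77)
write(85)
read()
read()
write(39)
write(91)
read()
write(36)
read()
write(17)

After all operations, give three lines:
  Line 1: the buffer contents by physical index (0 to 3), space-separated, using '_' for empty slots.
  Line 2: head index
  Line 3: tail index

Answer: 17 39 91 36
1
1

Derivation:
write(10): buf=[10 _ _ _], head=0, tail=1, size=1
write(97): buf=[10 97 _ _], head=0, tail=2, size=2
read(): buf=[_ 97 _ _], head=1, tail=2, size=1
write(42): buf=[_ 97 42 _], head=1, tail=3, size=2
write(77): buf=[_ 97 42 77], head=1, tail=0, size=3
write(85): buf=[85 97 42 77], head=1, tail=1, size=4
read(): buf=[85 _ 42 77], head=2, tail=1, size=3
read(): buf=[85 _ _ 77], head=3, tail=1, size=2
write(39): buf=[85 39 _ 77], head=3, tail=2, size=3
write(91): buf=[85 39 91 77], head=3, tail=3, size=4
read(): buf=[85 39 91 _], head=0, tail=3, size=3
write(36): buf=[85 39 91 36], head=0, tail=0, size=4
read(): buf=[_ 39 91 36], head=1, tail=0, size=3
write(17): buf=[17 39 91 36], head=1, tail=1, size=4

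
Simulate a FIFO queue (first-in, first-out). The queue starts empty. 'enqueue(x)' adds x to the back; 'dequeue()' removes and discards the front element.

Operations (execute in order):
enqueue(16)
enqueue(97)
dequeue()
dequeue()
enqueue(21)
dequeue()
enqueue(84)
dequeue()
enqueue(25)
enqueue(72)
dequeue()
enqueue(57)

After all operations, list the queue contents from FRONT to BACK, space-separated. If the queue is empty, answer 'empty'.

enqueue(16): [16]
enqueue(97): [16, 97]
dequeue(): [97]
dequeue(): []
enqueue(21): [21]
dequeue(): []
enqueue(84): [84]
dequeue(): []
enqueue(25): [25]
enqueue(72): [25, 72]
dequeue(): [72]
enqueue(57): [72, 57]

Answer: 72 57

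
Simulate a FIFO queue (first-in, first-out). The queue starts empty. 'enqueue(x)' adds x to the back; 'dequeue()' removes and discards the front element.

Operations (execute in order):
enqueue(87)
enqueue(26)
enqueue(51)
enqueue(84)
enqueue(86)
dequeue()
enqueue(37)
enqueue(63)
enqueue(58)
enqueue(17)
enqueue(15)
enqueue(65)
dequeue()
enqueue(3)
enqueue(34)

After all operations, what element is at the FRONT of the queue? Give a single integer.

enqueue(87): queue = [87]
enqueue(26): queue = [87, 26]
enqueue(51): queue = [87, 26, 51]
enqueue(84): queue = [87, 26, 51, 84]
enqueue(86): queue = [87, 26, 51, 84, 86]
dequeue(): queue = [26, 51, 84, 86]
enqueue(37): queue = [26, 51, 84, 86, 37]
enqueue(63): queue = [26, 51, 84, 86, 37, 63]
enqueue(58): queue = [26, 51, 84, 86, 37, 63, 58]
enqueue(17): queue = [26, 51, 84, 86, 37, 63, 58, 17]
enqueue(15): queue = [26, 51, 84, 86, 37, 63, 58, 17, 15]
enqueue(65): queue = [26, 51, 84, 86, 37, 63, 58, 17, 15, 65]
dequeue(): queue = [51, 84, 86, 37, 63, 58, 17, 15, 65]
enqueue(3): queue = [51, 84, 86, 37, 63, 58, 17, 15, 65, 3]
enqueue(34): queue = [51, 84, 86, 37, 63, 58, 17, 15, 65, 3, 34]

Answer: 51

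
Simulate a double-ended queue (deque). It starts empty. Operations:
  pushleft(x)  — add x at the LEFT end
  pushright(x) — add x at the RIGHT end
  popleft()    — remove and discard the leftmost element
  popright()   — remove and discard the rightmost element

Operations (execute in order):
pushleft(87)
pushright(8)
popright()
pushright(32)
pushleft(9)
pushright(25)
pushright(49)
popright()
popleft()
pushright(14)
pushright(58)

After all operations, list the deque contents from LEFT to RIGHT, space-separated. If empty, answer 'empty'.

pushleft(87): [87]
pushright(8): [87, 8]
popright(): [87]
pushright(32): [87, 32]
pushleft(9): [9, 87, 32]
pushright(25): [9, 87, 32, 25]
pushright(49): [9, 87, 32, 25, 49]
popright(): [9, 87, 32, 25]
popleft(): [87, 32, 25]
pushright(14): [87, 32, 25, 14]
pushright(58): [87, 32, 25, 14, 58]

Answer: 87 32 25 14 58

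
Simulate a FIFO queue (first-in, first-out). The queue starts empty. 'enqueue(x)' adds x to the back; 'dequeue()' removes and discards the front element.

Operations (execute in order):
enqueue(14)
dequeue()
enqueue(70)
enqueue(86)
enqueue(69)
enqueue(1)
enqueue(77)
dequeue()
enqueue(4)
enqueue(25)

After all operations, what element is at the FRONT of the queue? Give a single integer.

enqueue(14): queue = [14]
dequeue(): queue = []
enqueue(70): queue = [70]
enqueue(86): queue = [70, 86]
enqueue(69): queue = [70, 86, 69]
enqueue(1): queue = [70, 86, 69, 1]
enqueue(77): queue = [70, 86, 69, 1, 77]
dequeue(): queue = [86, 69, 1, 77]
enqueue(4): queue = [86, 69, 1, 77, 4]
enqueue(25): queue = [86, 69, 1, 77, 4, 25]

Answer: 86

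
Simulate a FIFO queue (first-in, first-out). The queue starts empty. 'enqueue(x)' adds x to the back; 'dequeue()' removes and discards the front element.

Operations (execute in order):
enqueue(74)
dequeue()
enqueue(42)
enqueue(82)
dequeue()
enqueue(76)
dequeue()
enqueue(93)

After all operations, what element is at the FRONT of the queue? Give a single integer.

Answer: 76

Derivation:
enqueue(74): queue = [74]
dequeue(): queue = []
enqueue(42): queue = [42]
enqueue(82): queue = [42, 82]
dequeue(): queue = [82]
enqueue(76): queue = [82, 76]
dequeue(): queue = [76]
enqueue(93): queue = [76, 93]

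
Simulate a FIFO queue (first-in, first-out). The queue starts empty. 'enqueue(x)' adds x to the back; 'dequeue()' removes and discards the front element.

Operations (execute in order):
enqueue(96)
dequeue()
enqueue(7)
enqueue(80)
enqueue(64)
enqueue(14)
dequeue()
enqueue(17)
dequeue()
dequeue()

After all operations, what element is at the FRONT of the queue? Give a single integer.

enqueue(96): queue = [96]
dequeue(): queue = []
enqueue(7): queue = [7]
enqueue(80): queue = [7, 80]
enqueue(64): queue = [7, 80, 64]
enqueue(14): queue = [7, 80, 64, 14]
dequeue(): queue = [80, 64, 14]
enqueue(17): queue = [80, 64, 14, 17]
dequeue(): queue = [64, 14, 17]
dequeue(): queue = [14, 17]

Answer: 14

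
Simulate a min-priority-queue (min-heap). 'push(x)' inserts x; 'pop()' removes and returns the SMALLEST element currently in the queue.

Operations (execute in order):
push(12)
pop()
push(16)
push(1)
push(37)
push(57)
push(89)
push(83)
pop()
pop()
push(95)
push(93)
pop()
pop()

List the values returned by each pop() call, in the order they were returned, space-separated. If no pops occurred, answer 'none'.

push(12): heap contents = [12]
pop() → 12: heap contents = []
push(16): heap contents = [16]
push(1): heap contents = [1, 16]
push(37): heap contents = [1, 16, 37]
push(57): heap contents = [1, 16, 37, 57]
push(89): heap contents = [1, 16, 37, 57, 89]
push(83): heap contents = [1, 16, 37, 57, 83, 89]
pop() → 1: heap contents = [16, 37, 57, 83, 89]
pop() → 16: heap contents = [37, 57, 83, 89]
push(95): heap contents = [37, 57, 83, 89, 95]
push(93): heap contents = [37, 57, 83, 89, 93, 95]
pop() → 37: heap contents = [57, 83, 89, 93, 95]
pop() → 57: heap contents = [83, 89, 93, 95]

Answer: 12 1 16 37 57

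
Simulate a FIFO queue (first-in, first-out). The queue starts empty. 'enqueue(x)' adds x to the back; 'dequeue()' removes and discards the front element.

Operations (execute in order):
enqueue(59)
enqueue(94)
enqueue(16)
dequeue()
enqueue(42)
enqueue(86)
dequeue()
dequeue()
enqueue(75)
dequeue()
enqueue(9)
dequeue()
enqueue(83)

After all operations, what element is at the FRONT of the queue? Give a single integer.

enqueue(59): queue = [59]
enqueue(94): queue = [59, 94]
enqueue(16): queue = [59, 94, 16]
dequeue(): queue = [94, 16]
enqueue(42): queue = [94, 16, 42]
enqueue(86): queue = [94, 16, 42, 86]
dequeue(): queue = [16, 42, 86]
dequeue(): queue = [42, 86]
enqueue(75): queue = [42, 86, 75]
dequeue(): queue = [86, 75]
enqueue(9): queue = [86, 75, 9]
dequeue(): queue = [75, 9]
enqueue(83): queue = [75, 9, 83]

Answer: 75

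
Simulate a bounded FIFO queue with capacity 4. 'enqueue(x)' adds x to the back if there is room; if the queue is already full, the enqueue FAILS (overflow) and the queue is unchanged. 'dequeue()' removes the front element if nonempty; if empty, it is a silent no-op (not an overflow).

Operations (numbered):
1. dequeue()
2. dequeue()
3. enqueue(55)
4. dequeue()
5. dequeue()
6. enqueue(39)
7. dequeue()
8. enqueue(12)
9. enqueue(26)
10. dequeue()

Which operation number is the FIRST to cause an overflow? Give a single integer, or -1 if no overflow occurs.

Answer: -1

Derivation:
1. dequeue(): empty, no-op, size=0
2. dequeue(): empty, no-op, size=0
3. enqueue(55): size=1
4. dequeue(): size=0
5. dequeue(): empty, no-op, size=0
6. enqueue(39): size=1
7. dequeue(): size=0
8. enqueue(12): size=1
9. enqueue(26): size=2
10. dequeue(): size=1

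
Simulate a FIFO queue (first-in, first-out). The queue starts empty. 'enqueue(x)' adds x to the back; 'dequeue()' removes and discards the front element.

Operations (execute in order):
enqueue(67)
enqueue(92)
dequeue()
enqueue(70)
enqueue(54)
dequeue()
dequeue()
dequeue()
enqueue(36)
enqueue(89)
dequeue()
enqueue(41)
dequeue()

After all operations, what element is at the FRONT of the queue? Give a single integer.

Answer: 41

Derivation:
enqueue(67): queue = [67]
enqueue(92): queue = [67, 92]
dequeue(): queue = [92]
enqueue(70): queue = [92, 70]
enqueue(54): queue = [92, 70, 54]
dequeue(): queue = [70, 54]
dequeue(): queue = [54]
dequeue(): queue = []
enqueue(36): queue = [36]
enqueue(89): queue = [36, 89]
dequeue(): queue = [89]
enqueue(41): queue = [89, 41]
dequeue(): queue = [41]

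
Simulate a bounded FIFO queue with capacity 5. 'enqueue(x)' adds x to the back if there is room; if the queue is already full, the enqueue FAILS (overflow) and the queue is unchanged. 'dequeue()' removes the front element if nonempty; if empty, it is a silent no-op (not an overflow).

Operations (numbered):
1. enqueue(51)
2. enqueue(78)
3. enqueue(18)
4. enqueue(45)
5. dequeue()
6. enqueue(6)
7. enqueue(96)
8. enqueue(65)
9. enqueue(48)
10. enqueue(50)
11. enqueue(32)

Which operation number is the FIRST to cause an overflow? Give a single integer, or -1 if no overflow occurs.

1. enqueue(51): size=1
2. enqueue(78): size=2
3. enqueue(18): size=3
4. enqueue(45): size=4
5. dequeue(): size=3
6. enqueue(6): size=4
7. enqueue(96): size=5
8. enqueue(65): size=5=cap → OVERFLOW (fail)
9. enqueue(48): size=5=cap → OVERFLOW (fail)
10. enqueue(50): size=5=cap → OVERFLOW (fail)
11. enqueue(32): size=5=cap → OVERFLOW (fail)

Answer: 8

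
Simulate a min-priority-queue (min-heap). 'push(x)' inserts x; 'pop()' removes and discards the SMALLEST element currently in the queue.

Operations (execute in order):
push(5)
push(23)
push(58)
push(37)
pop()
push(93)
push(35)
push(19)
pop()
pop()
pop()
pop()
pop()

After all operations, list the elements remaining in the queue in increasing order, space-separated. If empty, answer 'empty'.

push(5): heap contents = [5]
push(23): heap contents = [5, 23]
push(58): heap contents = [5, 23, 58]
push(37): heap contents = [5, 23, 37, 58]
pop() → 5: heap contents = [23, 37, 58]
push(93): heap contents = [23, 37, 58, 93]
push(35): heap contents = [23, 35, 37, 58, 93]
push(19): heap contents = [19, 23, 35, 37, 58, 93]
pop() → 19: heap contents = [23, 35, 37, 58, 93]
pop() → 23: heap contents = [35, 37, 58, 93]
pop() → 35: heap contents = [37, 58, 93]
pop() → 37: heap contents = [58, 93]
pop() → 58: heap contents = [93]

Answer: 93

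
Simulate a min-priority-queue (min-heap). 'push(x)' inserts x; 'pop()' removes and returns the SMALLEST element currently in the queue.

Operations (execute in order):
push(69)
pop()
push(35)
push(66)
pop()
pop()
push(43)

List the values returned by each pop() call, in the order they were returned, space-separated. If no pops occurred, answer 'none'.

Answer: 69 35 66

Derivation:
push(69): heap contents = [69]
pop() → 69: heap contents = []
push(35): heap contents = [35]
push(66): heap contents = [35, 66]
pop() → 35: heap contents = [66]
pop() → 66: heap contents = []
push(43): heap contents = [43]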